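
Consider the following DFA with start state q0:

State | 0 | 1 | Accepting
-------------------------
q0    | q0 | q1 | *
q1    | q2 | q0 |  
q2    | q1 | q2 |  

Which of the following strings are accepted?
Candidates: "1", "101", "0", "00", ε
"1": q0 → q1; q1 is not accepting → rejected
"101": q0 → q1 → q2 → q2; q2 is not accepting → rejected
"0": q0 → q0; q0 is accepting → accepted
"00": q0 → q0 → q0; q0 is accepting → accepted
ε: q0; q0 is accepting → accepted

Final answer: "0", "00", ε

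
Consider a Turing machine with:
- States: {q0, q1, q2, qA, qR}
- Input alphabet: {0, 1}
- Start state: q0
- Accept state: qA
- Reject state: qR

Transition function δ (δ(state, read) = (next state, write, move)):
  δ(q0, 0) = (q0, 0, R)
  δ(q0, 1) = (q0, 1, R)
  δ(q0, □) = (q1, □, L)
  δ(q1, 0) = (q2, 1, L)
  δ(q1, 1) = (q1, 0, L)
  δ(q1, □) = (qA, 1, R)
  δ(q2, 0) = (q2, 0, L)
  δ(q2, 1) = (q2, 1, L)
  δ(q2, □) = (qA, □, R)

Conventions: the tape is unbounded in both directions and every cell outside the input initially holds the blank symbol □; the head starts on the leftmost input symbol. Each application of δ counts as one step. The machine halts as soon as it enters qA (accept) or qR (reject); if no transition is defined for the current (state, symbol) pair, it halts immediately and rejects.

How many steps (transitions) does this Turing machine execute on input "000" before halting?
Step 0: [q0]000 (head at position 0)
Step 1: δ(q0, 0) = (q0, 0, R)  ⊢  0[q0]00 (head at position 1)
Step 2: δ(q0, 0) = (q0, 0, R)  ⊢  00[q0]0 (head at position 2)
Step 3: δ(q0, 0) = (q0, 0, R)  ⊢  000[q0]□ (head at position 3)
Step 4: δ(q0, □) = (q1, □, L)  ⊢  00[q1]0□ (head at position 2)
Step 5: δ(q1, 0) = (q2, 1, L)  ⊢  0[q2]01□ (head at position 1)
Step 6: δ(q2, 0) = (q2, 0, L)  ⊢  [q2]001□ (head at position 0)
Step 7: δ(q2, 0) = (q2, 0, L)  ⊢  [q2]□001□ (head at position -1)
Step 8: δ(q2, □) = (qA, □, R)  ⊢  □[qA]001□ (head at position 0)
The machine is in qA, so it halts and accepts.
Number of transitions executed: 8.

Final answer: 8 steps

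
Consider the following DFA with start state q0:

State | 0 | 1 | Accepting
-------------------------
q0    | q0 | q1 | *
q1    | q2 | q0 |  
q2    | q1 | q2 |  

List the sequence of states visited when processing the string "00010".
q0 → q0 → q0 → q0 → q1 → q2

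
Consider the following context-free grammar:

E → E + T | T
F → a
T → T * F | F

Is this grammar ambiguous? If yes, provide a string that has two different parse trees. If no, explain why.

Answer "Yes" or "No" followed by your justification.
This is the standard stratified expression grammar: '+' is introduced only by the left-recursive rule E → E + T and '*' only by the left-recursive rule T → T * F, with F → a. For any string, the last '+' must be the one produced at the root E (everything after it is a T containing no '+'), and likewise within each T the last '*' is produced at its root. This fixes the parse tree uniquely (left-associative, '*' binding tighter than '+'), so every string has exactly one parse tree.

Final answer: No - the grammar is unambiguous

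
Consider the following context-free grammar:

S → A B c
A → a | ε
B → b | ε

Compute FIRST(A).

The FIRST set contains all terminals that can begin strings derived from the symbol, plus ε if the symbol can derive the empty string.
A → a contributes a; A → ε makes A nullable, contributing ε. FIRST(A) = {a, ε}.

Final answer: {a, ε}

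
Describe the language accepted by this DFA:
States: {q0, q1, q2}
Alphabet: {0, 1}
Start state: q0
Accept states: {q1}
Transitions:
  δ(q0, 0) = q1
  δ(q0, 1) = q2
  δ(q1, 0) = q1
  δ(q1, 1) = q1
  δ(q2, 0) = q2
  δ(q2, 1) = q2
Analyzing the DFA structure:
Start state: q0
Accept states: {q1}
Interpreting what each state remembers (checking against the transitions):
  q0: nothing has been read yet
  q1: the first symbol was 0
  q2: the first symbol was 1 (trap state)
  δ(q0, 0): in q0 (nothing has been read yet), after reading 0 we have: the first symbol was 0 → q1
  δ(q0, 1): in q0 (nothing has been read yet), after reading 1 we have: the first symbol was 1 (trap state) → q2
  δ(q1, 0): in q1 (the first symbol was 0), after reading 0 we have: the first symbol was 0 → q1
  δ(q1, 1): in q1 (the first symbol was 0), after reading 1 we have: the first symbol was 0 → q1
  δ(q2, 0): in q2 (the first symbol was 1 (trap state)), after reading 0 we have: the first symbol was 1 (trap state) → q2
  δ(q2, 1): in q2 (the first symbol was 1 (trap state)), after reading 1 we have: the first symbol was 1 (trap state) → q2
A string is accepted iff it ends in {q1}, i.e. the first symbol was 0.
Language: All binary strings starting with 0

Final answer: All binary strings starting with 0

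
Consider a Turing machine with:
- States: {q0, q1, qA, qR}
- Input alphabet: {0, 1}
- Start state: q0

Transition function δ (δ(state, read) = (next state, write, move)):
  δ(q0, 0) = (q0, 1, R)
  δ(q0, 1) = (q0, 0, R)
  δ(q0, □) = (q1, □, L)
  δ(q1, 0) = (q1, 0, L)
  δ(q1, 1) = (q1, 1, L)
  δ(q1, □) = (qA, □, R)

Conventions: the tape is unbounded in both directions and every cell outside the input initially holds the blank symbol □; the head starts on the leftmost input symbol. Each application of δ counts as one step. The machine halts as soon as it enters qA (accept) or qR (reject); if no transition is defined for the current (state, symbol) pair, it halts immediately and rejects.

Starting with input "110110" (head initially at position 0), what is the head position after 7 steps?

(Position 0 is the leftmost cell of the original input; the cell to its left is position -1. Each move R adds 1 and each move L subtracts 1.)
Step 0: [q0]110110 (head at position 0)
Step 1: δ(q0, 1) = (q0, 0, R)  ⊢  0[q0]10110 (head at position 1)
Step 2: δ(q0, 1) = (q0, 0, R)  ⊢  00[q0]0110 (head at position 2)
Step 3: δ(q0, 0) = (q0, 1, R)  ⊢  001[q0]110 (head at position 3)
Step 4: δ(q0, 1) = (q0, 0, R)  ⊢  0010[q0]10 (head at position 4)
Step 5: δ(q0, 1) = (q0, 0, R)  ⊢  00100[q0]0 (head at position 5)
Step 6: δ(q0, 0) = (q0, 1, R)  ⊢  001001[q0]□ (head at position 6)
Step 7: δ(q0, □) = (q1, □, L)  ⊢  00100[q1]1□ (head at position 5)
Head position after 7 steps: 5

Final answer: Position 5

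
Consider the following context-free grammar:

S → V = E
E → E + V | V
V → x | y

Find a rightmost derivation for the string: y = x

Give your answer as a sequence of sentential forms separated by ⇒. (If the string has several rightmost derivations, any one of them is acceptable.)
Start with S.
Step 1: the rightmost non-terminal is S; apply S → V = E:  V = E
Step 2: the rightmost non-terminal is E; apply E → V:  V = V
Step 3: the rightmost non-terminal is V; apply V → x:  V = x
Step 4: the rightmost non-terminal is V; apply V → y:  y = x

Final answer: S ⇒ V = E ⇒ V = V ⇒ V = x ⇒ y = x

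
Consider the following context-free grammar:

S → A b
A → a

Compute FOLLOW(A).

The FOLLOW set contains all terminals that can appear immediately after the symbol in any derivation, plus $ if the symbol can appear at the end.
A occurs only in S → A b, where it is immediately followed by the terminal b. So FOLLOW(A) = {b}.

Final answer: {b}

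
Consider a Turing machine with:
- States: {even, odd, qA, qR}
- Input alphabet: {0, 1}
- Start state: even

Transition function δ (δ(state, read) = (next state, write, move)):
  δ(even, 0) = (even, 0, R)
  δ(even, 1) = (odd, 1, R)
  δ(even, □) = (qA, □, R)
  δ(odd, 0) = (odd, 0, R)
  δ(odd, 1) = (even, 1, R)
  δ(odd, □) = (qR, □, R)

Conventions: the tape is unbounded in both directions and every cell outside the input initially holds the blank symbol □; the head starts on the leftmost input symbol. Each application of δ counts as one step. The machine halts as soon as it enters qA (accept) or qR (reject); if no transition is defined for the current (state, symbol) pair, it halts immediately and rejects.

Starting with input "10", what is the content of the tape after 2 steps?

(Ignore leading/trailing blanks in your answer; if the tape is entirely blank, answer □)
Step 0: [even]10 (head at position 0)
Step 1: δ(even, 1) = (odd, 1, R)  ⊢  1[odd]0 (head at position 1)
Step 2: δ(odd, 0) = (odd, 0, R)  ⊢  10[odd]□ (head at position 2)
Tape after 2 steps (ignoring surrounding blanks): 10

Final answer: Tape: 10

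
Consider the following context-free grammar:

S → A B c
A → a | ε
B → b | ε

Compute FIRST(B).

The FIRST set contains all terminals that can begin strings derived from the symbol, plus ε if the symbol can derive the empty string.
B → b contributes b; B → ε makes B nullable, contributing ε. FIRST(B) = {b, ε}.

Final answer: {b, ε}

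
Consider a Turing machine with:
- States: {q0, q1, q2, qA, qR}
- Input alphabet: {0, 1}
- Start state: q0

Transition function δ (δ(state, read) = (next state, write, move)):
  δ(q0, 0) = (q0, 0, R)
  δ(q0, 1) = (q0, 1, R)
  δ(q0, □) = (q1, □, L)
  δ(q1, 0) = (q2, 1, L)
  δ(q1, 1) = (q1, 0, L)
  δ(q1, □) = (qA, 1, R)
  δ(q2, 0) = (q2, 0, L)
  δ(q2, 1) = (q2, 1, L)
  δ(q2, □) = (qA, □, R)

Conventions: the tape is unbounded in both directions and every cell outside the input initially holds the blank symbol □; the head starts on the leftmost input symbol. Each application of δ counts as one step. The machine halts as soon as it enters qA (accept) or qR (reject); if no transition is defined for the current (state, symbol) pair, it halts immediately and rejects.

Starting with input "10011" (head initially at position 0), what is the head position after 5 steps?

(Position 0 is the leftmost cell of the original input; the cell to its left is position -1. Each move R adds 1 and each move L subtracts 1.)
Step 0: [q0]10011 (head at position 0)
Step 1: δ(q0, 1) = (q0, 1, R)  ⊢  1[q0]0011 (head at position 1)
Step 2: δ(q0, 0) = (q0, 0, R)  ⊢  10[q0]011 (head at position 2)
Step 3: δ(q0, 0) = (q0, 0, R)  ⊢  100[q0]11 (head at position 3)
Step 4: δ(q0, 1) = (q0, 1, R)  ⊢  1001[q0]1 (head at position 4)
Step 5: δ(q0, 1) = (q0, 1, R)  ⊢  10011[q0]□ (head at position 5)
Head position after 5 steps: 5

Final answer: Position 5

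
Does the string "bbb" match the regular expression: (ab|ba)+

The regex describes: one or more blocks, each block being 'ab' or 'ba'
No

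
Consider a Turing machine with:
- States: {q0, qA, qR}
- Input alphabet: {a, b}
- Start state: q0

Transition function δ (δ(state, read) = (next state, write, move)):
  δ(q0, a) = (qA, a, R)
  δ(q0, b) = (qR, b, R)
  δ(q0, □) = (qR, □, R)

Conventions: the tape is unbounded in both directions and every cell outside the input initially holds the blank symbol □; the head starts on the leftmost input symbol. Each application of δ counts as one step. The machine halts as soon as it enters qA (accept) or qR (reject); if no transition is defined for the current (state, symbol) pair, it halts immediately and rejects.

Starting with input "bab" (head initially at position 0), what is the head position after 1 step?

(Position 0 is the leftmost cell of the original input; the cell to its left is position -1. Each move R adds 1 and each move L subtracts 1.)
Step 0: [q0]bab (head at position 0)
Step 1: δ(q0, b) = (qR, b, R)  ⊢  b[qR]ab (head at position 1)
Head position after 1 step: 1

Final answer: Position 1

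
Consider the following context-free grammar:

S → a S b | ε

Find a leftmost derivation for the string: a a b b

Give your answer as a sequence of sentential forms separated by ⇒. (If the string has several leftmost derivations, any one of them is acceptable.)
Start with S.
Step 1: the leftmost non-terminal is S; apply S → a S b:  a S b
Step 2: the leftmost non-terminal is S; apply S → a S b:  a a S b b
Step 3: the leftmost non-terminal is S; apply S → ε:  a a b b

Final answer: S ⇒ a S b ⇒ a a S b b ⇒ a a b b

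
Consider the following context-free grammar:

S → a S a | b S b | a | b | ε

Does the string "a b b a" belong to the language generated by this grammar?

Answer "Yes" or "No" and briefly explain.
A derivation exists: S ⇒ a S a ⇒ a b S b a ⇒ a b b a (using S → a S a, S → b S b, then S → ε).

Final answer: Yes - a valid derivation exists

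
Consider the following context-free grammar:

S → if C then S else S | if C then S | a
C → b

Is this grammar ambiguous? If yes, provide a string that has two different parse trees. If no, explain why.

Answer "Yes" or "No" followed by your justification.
The 'dangling else' can attach to either if. Two leftmost derivations of  if b then if b then a else a:
  (1) S ⇒ if C then S else S ⇒ if b then S else S ⇒ if b then if C then S else S ⇒ if b then if b then S else S ⇒ if b then if b then a else S ⇒ if b then if b then a else a   (else belongs to the outer if)
  (2) S ⇒ if C then S ⇒ if b then S ⇒ if b then if C then S else S ⇒ if b then if b then S else S ⇒ if b then if b then a else S ⇒ if b then if b then a else a   (else belongs to the inner if)
Two distinct parse trees for the same string, so the grammar is ambiguous.

Final answer: Yes - the string 'if b then if b then a else a' has two distinct leftmost derivations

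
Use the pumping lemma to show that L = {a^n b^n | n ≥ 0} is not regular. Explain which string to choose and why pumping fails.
Language: L = {a^n b^n | n ≥ 0} (equal numbers of a's followed by b's)
Step 1: Assume for contradiction that L is regular, with pumping length p.
Step 2: Choose s = a^p b^p. Then s ∈ L (it has p a's followed by p b's) and |s| ≥ p.
Step 3: Consider any decomposition s = xyz with |xy| ≤ p and |y| > 0. Since |xy| ≤ p and the first p symbols of s are all a's, y = a^k for some k with 1 ≤ k ≤ p.
Step 4: Pumping up (i = 2): xy²z = a^(p+k) b^p, which has more a's than b's, so xy²z ∉ L.
This contradicts the pumping lemma, so L is not regular.

Final answer: Choose s = a^p b^p. Since |xy| ≤ p, y = a^k with k ≥ 1. Then xy²z = a^(p+k) b^p ∉ L.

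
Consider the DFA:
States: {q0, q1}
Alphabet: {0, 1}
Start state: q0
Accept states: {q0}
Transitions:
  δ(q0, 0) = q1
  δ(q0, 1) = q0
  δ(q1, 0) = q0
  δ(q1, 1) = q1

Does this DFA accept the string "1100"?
Processing string "1100":
  q0 --1--> q0
  q0 --1--> q0
  q0 --0--> q1
  q1 --0--> q0
Final state: q0
Accept states: {q0}
q0 is an accept state, so the string is accepted.

Final answer: Yes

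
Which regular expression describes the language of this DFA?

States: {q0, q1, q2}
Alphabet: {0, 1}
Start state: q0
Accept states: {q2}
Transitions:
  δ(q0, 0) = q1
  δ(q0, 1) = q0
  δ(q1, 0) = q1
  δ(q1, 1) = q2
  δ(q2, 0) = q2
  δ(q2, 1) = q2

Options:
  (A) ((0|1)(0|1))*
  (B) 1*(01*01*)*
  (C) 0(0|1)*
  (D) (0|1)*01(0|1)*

Testing sample strings against the DFA:
  '00' -> rejected
  '11111' -> rejected
  '1101' -> accepted
  '001' -> accepted
Checking each option for a counterexample:
  (A) ((0|1)(0|1))*: ε is rejected by the DFA but matches the regex → eliminated
  (B) 1*(01*01*)*: ε is rejected by the DFA but matches the regex → eliminated
  (C) 0(0|1)*: '0' is rejected by the DFA but matches the regex → eliminated
  (D) (0|1)*01(0|1)*: agrees with the DFA on all strings of length ≤ 4
Only (D) (0|1)*01(0|1)* is consistent with the DFA.

Final answer: (D) (0|1)*01(0|1)*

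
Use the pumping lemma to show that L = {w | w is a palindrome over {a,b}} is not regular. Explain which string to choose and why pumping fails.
Language: L = {w | w is a palindrome over {a,b}} (strings that read the same forwards and backwards)
Step 1: Assume for contradiction that L is regular, with pumping length p.
Step 2: Choose s = a^p b a^p. Then s ∈ L (it reads the same forwards and backwards) and |s| ≥ p.
Step 3: Consider any decomposition s = xyz with |xy| ≤ p and |y| > 0. Since |xy| ≤ p and the first p symbols of s are all a's, y = a^k for some k with 1 ≤ k ≤ p.
Step 4: Pumping up (i = 2): xy²z = a^(p+k) b a^p. Its reverse is a^p b a^(p+k) ≠ a^(p+k) b a^p (the single b is no longer in the middle), so xy²z is not a palindrome and xy²z ∉ L.
This contradicts the pumping lemma, so L is not regular.

Final answer: Choose s = a^p b a^p. Since |xy| ≤ p, y = a^k with k ≥ 1. Then xy²z = a^(p+k) b a^p is not a palindrome, so ∉ L.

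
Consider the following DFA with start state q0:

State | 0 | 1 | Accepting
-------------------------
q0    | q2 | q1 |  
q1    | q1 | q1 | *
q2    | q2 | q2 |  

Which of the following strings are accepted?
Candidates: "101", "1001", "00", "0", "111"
"101": q0 → q1 → q1 → q1; q1 is accepting → accepted
"1001": q0 → q1 → q1 → q1 → q1; q1 is accepting → accepted
"00": q0 → q2 → q2; q2 is not accepting → rejected
"0": q0 → q2; q2 is not accepting → rejected
"111": q0 → q1 → q1 → q1; q1 is accepting → accepted

Final answer: "101", "1001", "111"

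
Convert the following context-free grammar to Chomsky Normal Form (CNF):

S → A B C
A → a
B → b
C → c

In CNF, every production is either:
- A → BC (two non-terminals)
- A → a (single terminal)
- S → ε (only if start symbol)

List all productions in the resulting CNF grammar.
The grammar has no ε-productions or unit productions to eliminate.
A → a is already in CNF (single terminal) – keep it.
B → b is already in CNF (single terminal) – keep it.
C → c is already in CNF (single terminal) – keep it.
S → A B C has 3 symbols on the right: break it into binary productions S → A X0, X0 → B C.
Resulting CNF grammar (5 productions): A → a; B → b; C → c; S → A X0; X0 → B C

Final answer: A → a; B → b; C → c; S → A X0; X0 → B C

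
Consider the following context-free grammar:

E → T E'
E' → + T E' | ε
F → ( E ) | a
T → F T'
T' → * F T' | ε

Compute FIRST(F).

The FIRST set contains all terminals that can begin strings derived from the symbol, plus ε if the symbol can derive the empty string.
FIRST(F): F → ( E ) contributes '(' and F → a contributes 'a', so FIRST(F) = {(, a}. F is not nullable.

Final answer: {(, a}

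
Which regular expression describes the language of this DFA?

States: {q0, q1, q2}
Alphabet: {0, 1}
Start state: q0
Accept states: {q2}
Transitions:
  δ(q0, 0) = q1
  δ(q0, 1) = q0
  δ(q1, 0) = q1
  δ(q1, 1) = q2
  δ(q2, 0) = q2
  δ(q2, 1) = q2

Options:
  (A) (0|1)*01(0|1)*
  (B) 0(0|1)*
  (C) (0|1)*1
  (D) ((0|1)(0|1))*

Testing sample strings against the DFA:
  '00000' -> rejected
  '1001' -> accepted
  '01100' -> accepted
  '10101' -> accepted
Checking each option for a counterexample:
  (A) (0|1)*01(0|1)*: agrees with the DFA on all strings of length ≤ 4
  (B) 0(0|1)*: '0' is rejected by the DFA but matches the regex → eliminated
  (C) (0|1)*1: '1' is rejected by the DFA but matches the regex → eliminated
  (D) ((0|1)(0|1))*: ε is rejected by the DFA but matches the regex → eliminated
Only (A) (0|1)*01(0|1)* is consistent with the DFA.

Final answer: (A) (0|1)*01(0|1)*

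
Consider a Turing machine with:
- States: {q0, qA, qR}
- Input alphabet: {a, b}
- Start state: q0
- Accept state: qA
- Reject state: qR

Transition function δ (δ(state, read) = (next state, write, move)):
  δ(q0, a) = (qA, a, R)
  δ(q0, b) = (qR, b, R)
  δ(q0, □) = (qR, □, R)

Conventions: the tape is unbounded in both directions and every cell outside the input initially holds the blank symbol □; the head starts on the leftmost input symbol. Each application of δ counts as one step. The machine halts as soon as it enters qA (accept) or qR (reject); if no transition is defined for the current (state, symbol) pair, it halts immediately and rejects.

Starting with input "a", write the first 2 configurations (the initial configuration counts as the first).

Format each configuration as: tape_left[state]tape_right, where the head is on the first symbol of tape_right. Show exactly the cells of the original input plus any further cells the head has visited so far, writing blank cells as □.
Step 0: [q0]a (head at position 0)
Step 1: δ(q0, a) = (qA, a, R)  ⊢  a[qA]□ (head at position 1)

Final answer: [q0]a ⊢ a[qA]□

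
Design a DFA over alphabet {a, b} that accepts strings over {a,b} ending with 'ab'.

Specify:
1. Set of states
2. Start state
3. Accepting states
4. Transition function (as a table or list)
One valid DFA (any DFA recognizing the same language is acceptable):
States: {q0, q1, q2}
Start: q0
Accepting: {q2}
Transitions (accepting states marked with *):
State | a | b | Accepting
-------------------------
q0    | q1 | q0 |  
q1    | q1 | q2 |  
q2    | q1 | q0 | *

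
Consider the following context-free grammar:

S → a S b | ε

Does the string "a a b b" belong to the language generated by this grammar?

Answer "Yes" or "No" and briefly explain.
A derivation exists: S ⇒ a S b ⇒ a a S b b ⇒ a a b b (using S → a S b twice, then S → ε).

Final answer: Yes - a valid derivation exists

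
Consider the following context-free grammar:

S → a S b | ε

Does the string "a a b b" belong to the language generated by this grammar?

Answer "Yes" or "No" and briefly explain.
A derivation exists: S ⇒ a S b ⇒ a a S b b ⇒ a a b b (using S → a S b twice, then S → ε).

Final answer: Yes - a valid derivation exists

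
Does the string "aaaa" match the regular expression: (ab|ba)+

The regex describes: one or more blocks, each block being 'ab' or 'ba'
No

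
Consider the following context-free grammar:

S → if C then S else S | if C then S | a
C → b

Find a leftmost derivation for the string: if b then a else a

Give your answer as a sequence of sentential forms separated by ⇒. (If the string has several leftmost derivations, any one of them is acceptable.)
Start with S.
Step 1: the leftmost non-terminal is S; apply S → if C then S else S:  if C then S else S
Step 2: the leftmost non-terminal is C; apply C → b:  if b then S else S
Step 3: the leftmost non-terminal is S; apply S → a:  if b then a else S
Step 4: the leftmost non-terminal is S; apply S → a:  if b then a else a

Final answer: S ⇒ if C then S else S ⇒ if b then S else S ⇒ if b then a else S ⇒ if b then a else a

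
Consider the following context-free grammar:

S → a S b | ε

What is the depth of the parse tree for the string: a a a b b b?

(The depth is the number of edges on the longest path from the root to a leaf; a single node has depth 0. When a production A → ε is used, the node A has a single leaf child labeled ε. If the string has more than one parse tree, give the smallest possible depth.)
The only parse tree applies S → a S b 3 times (once per matching a…b pair) and then S → ε.
The S nodes sit at depths 0, 1, …, 3; the innermost S (depth 3) has the single child ε at depth 4.
The terminal leaves a, b are at depths 1..3, so the longest root-to-leaf path is S → S → … → S → ε with 4 edges.
Depth = 4.

Final answer: 4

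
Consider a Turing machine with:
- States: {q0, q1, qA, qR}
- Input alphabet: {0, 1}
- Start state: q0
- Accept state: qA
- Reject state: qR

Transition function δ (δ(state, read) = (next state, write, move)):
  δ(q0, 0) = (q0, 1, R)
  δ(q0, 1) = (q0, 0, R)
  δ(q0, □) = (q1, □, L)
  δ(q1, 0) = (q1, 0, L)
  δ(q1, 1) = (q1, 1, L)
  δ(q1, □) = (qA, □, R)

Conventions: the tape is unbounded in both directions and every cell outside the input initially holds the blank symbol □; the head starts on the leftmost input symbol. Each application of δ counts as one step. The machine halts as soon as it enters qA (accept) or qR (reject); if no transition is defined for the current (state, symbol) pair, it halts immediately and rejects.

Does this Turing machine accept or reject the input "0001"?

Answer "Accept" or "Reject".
Step 0: [q0]0001 (head at position 0)
Step 1: δ(q0, 0) = (q0, 1, R)  ⊢  1[q0]001 (head at position 1)
Step 2: δ(q0, 0) = (q0, 1, R)  ⊢  11[q0]01 (head at position 2)
Step 3: δ(q0, 0) = (q0, 1, R)  ⊢  111[q0]1 (head at position 3)
Step 4: δ(q0, 1) = (q0, 0, R)  ⊢  1110[q0]□ (head at position 4)
Step 5: δ(q0, □) = (q1, □, L)  ⊢  111[q1]0□ (head at position 3)
Step 6: δ(q1, 0) = (q1, 0, L)  ⊢  11[q1]10□ (head at position 2)
Step 7: δ(q1, 1) = (q1, 1, L)  ⊢  1[q1]110□ (head at position 1)
Step 8: δ(q1, 1) = (q1, 1, L)  ⊢  [q1]1110□ (head at position 0)
Step 9: δ(q1, 1) = (q1, 1, L)  ⊢  [q1]□1110□ (head at position -1)
Step 10: δ(q1, □) = (qA, □, R)  ⊢  □[qA]1110□ (head at position 0)
The machine is in qA, so it halts and accepts.

Final answer: Accept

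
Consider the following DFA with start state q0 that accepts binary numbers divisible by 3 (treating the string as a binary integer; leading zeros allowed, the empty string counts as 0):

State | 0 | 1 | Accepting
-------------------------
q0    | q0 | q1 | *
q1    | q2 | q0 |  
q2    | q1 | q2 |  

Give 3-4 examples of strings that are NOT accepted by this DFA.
Any strings that end in a non-accepting state work; for example:
"101": q0 → q1 → q2 → q2; q2 is not accepting → rejected
"0010": q0 → q0 → q0 → q1 → q2; q2 is not accepting → rejected
"0111": q0 → q0 → q1 → q0 → q1; q1 is not accepting → rejected
"1010": q0 → q1 → q2 → q2 → q1; q1 is not accepting → rejected

Final answer: "101", "0010", "0111", "1010"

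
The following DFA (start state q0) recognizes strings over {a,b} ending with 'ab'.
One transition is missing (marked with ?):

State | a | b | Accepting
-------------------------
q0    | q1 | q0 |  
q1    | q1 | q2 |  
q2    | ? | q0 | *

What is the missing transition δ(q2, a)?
q1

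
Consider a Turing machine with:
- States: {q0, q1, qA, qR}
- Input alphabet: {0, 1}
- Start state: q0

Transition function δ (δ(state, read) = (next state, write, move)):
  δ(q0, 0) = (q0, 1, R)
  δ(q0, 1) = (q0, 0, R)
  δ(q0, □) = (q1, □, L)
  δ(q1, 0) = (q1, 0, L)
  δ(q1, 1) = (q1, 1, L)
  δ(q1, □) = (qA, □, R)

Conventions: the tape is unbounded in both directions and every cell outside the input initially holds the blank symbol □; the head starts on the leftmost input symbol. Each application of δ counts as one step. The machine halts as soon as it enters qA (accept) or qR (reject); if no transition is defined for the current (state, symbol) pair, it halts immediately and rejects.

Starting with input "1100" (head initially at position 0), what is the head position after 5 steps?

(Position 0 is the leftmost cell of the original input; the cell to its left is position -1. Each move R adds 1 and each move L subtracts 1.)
Step 0: [q0]1100 (head at position 0)
Step 1: δ(q0, 1) = (q0, 0, R)  ⊢  0[q0]100 (head at position 1)
Step 2: δ(q0, 1) = (q0, 0, R)  ⊢  00[q0]00 (head at position 2)
Step 3: δ(q0, 0) = (q0, 1, R)  ⊢  001[q0]0 (head at position 3)
Step 4: δ(q0, 0) = (q0, 1, R)  ⊢  0011[q0]□ (head at position 4)
Step 5: δ(q0, □) = (q1, □, L)  ⊢  001[q1]1□ (head at position 3)
Head position after 5 steps: 3

Final answer: Position 3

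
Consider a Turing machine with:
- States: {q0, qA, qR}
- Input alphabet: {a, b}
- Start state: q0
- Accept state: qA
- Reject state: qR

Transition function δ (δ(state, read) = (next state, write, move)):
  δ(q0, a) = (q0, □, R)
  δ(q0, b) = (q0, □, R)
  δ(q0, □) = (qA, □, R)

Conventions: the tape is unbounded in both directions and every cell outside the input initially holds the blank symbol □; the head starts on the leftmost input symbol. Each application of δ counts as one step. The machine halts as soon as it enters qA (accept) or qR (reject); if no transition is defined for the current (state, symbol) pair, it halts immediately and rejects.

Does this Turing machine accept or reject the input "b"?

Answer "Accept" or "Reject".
Step 0: [q0]b (head at position 0)
Step 1: δ(q0, b) = (q0, □, R)  ⊢  □[q0]□ (head at position 1)
Step 2: δ(q0, □) = (qA, □, R)  ⊢  □□[qA]□ (head at position 2)
The machine is in qA, so it halts and accepts.

Final answer: Accept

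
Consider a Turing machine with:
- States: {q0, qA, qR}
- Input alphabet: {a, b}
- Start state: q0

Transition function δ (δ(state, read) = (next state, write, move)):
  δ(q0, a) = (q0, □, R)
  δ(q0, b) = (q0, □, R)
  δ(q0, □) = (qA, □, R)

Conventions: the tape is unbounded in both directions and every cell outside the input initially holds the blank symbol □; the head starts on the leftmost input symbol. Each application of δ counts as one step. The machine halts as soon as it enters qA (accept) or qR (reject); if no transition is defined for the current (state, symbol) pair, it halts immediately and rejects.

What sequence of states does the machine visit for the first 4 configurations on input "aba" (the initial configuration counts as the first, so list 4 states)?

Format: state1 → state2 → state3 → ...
Step 0: [q0]aba (head at position 0)
Step 1: δ(q0, a) = (q0, □, R)  ⊢  □[q0]ba (head at position 1)
Step 2: δ(q0, b) = (q0, □, R)  ⊢  □□[q0]a (head at position 2)
Step 3: δ(q0, a) = (q0, □, R)  ⊢  □□□[q0]□ (head at position 3)
Reading off the states of these 4 configurations: q0 → q0 → q0 → q0

Final answer: q0 → q0 → q0 → q0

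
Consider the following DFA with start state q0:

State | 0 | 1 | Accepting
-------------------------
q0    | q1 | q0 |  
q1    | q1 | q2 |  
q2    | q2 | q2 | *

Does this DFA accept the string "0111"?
Start in q0.
Read '0': q0 → q1
Read '1': q1 → q2
Read '1': q2 → q2
Read '1': q2 → q2
Final state q2 is accepting, so the string is accepted.

Final answer: Yes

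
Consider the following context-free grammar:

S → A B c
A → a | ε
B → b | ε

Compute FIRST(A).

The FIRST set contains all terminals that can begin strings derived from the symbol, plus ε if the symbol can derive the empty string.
A → a contributes a; A → ε makes A nullable, contributing ε. FIRST(A) = {a, ε}.

Final answer: {a, ε}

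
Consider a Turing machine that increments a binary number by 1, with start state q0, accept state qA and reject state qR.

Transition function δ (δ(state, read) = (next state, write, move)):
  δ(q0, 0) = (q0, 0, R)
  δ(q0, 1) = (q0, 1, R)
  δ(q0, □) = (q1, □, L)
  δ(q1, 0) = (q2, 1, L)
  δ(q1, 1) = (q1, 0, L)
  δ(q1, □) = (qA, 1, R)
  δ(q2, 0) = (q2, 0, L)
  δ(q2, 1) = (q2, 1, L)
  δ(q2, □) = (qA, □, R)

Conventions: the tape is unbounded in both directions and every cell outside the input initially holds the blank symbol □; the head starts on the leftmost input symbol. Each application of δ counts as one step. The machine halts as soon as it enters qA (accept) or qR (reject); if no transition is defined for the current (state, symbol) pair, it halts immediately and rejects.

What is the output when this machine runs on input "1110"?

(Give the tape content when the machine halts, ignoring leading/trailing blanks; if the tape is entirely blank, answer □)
Step 0: [q0]1110 (head at position 0)
Step 1: δ(q0, 1) = (q0, 1, R)  ⊢  1[q0]110 (head at position 1)
Step 2: δ(q0, 1) = (q0, 1, R)  ⊢  11[q0]10 (head at position 2)
Step 3: δ(q0, 1) = (q0, 1, R)  ⊢  111[q0]0 (head at position 3)
Step 4: δ(q0, 0) = (q0, 0, R)  ⊢  1110[q0]□ (head at position 4)
Step 5: δ(q0, □) = (q1, □, L)  ⊢  111[q1]0□ (head at position 3)
Step 6: δ(q1, 0) = (q2, 1, L)  ⊢  11[q2]11□ (head at position 2)
Step 7: δ(q2, 1) = (q2, 1, L)  ⊢  1[q2]111□ (head at position 1)
Step 8: δ(q2, 1) = (q2, 1, L)  ⊢  [q2]1111□ (head at position 0)
Step 9: δ(q2, 1) = (q2, 1, L)  ⊢  [q2]□1111□ (head at position -1)
Step 10: δ(q2, □) = (qA, □, R)  ⊢  □[qA]1111□ (head at position 0)
The machine is in qA, so it halts and accepts.
Tape content when halted (ignoring surrounding blanks): 1111

Final answer: Output: 1111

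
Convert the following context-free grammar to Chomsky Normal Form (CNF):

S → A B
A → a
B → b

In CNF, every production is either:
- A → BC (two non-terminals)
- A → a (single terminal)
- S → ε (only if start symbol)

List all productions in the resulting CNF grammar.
The grammar has no ε-productions or unit productions to eliminate.
S → A B is already in CNF (two non-terminals) – keep it.
A → a is already in CNF (single terminal) – keep it.
B → b is already in CNF (single terminal) – keep it.
Resulting CNF grammar (3 productions): A → a; B → b; S → A B

Final answer: A → a; B → b; S → A B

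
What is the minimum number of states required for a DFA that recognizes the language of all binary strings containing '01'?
Language: binary strings containing '01'
Lower bound (Myhill–Nerode): the prefixes ε, 0, 01 are pairwise distinguishable:
  ε vs 01: suffix ε distinguishes them (ε is rejected, 01 is accepted)
  0 vs 01: suffix ε distinguishes them (0 is rejected, 01 is accepted)
  ε vs 0: suffix 1 distinguishes them (ε·1 = 1 is rejected, 0·1 = 01 is accepted)
So any DFA needs at least 3 states.
Upper bound: a DFA with 3 states exists (one state per class above: 'no progress', 'last symbol 0', and 'seen 01' (accepting sink)).
Minimum states: 3

Final answer: 3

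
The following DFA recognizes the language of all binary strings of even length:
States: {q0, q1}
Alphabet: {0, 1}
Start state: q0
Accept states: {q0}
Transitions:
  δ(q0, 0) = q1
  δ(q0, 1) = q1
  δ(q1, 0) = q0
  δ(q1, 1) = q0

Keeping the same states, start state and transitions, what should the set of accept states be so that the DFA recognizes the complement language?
The DFA is complete (every state has a transition on every symbol), so the complement
is recognized by the same DFA with accepting and non-accepting states swapped.
Original accept states: {q0}
Complement accept states = All states - Original accept states
= {q0, q1} - {q0}
= {q1}
Complement language: strings of ODD length

Final answer: {q1}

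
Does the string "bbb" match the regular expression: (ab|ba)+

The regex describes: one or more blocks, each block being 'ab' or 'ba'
No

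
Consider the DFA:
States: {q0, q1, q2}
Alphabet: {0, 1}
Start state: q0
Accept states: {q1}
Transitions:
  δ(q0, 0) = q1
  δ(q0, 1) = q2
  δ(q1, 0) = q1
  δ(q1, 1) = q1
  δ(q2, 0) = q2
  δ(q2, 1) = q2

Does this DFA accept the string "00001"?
Processing string "00001":
  q0 --0--> q1
  q1 --0--> q1
  q1 --0--> q1
  q1 --0--> q1
  q1 --1--> q1
Final state: q1
Accept states: {q1}
q1 is an accept state, so the string is accepted.

Final answer: Yes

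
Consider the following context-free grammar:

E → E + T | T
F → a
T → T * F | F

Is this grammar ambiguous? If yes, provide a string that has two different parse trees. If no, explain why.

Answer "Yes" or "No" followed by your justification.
This is the standard stratified expression grammar: '+' is introduced only by the left-recursive rule E → E + T and '*' only by the left-recursive rule T → T * F, with F → a. For any string, the last '+' must be the one produced at the root E (everything after it is a T containing no '+'), and likewise within each T the last '*' is produced at its root. This fixes the parse tree uniquely (left-associative, '*' binding tighter than '+'), so every string has exactly one parse tree.

Final answer: No - the grammar is unambiguous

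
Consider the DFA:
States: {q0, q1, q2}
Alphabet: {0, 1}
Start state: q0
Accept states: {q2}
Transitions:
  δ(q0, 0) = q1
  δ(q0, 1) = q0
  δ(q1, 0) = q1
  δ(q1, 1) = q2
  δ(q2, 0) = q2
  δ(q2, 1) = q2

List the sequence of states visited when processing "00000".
Starting at q0
Read '0': q0 -> q1
Read '0': q1 -> q1
Read '0': q1 -> q1
Read '0': q1 -> q1
Read '0': q1 -> q1

Final answer: q0 -> q1 -> q1 -> q1 -> q1 -> q1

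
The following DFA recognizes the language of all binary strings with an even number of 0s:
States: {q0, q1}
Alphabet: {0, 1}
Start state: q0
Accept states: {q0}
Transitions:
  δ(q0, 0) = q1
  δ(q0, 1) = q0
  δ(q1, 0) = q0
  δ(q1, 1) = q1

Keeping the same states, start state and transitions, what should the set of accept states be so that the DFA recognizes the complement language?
The DFA is complete (every state has a transition on every symbol), so the complement
is recognized by the same DFA with accepting and non-accepting states swapped.
Original accept states: {q0}
Complement accept states = All states - Original accept states
= {q0, q1} - {q0}
= {q1}
Complement language: strings with an ODD number of 0s

Final answer: {q1}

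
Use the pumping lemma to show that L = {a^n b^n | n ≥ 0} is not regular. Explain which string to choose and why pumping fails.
Language: L = {a^n b^n | n ≥ 0} (equal numbers of a's followed by b's)
Step 1: Assume for contradiction that L is regular, with pumping length p.
Step 2: Choose s = a^p b^p. Then s ∈ L (it has p a's followed by p b's) and |s| ≥ p.
Step 3: Consider any decomposition s = xyz with |xy| ≤ p and |y| > 0. Since |xy| ≤ p and the first p symbols of s are all a's, y = a^k for some k with 1 ≤ k ≤ p.
Step 4: Pumping up (i = 2): xy²z = a^(p+k) b^p, which has more a's than b's, so xy²z ∉ L.
This contradicts the pumping lemma, so L is not regular.

Final answer: Choose s = a^p b^p. Since |xy| ≤ p, y = a^k with k ≥ 1. Then xy²z = a^(p+k) b^p ∉ L.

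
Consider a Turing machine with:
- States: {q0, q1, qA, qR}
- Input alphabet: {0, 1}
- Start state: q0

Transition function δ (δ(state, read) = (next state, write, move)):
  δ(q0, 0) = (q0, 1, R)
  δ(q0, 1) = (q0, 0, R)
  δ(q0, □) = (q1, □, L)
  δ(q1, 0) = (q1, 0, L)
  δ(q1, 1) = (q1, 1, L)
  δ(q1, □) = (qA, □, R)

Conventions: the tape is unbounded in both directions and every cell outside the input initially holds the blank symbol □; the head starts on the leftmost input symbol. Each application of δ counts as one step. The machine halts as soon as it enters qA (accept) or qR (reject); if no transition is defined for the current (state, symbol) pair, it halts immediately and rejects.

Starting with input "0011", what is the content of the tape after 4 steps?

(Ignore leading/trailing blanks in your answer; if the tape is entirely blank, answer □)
Step 0: [q0]0011 (head at position 0)
Step 1: δ(q0, 0) = (q0, 1, R)  ⊢  1[q0]011 (head at position 1)
Step 2: δ(q0, 0) = (q0, 1, R)  ⊢  11[q0]11 (head at position 2)
Step 3: δ(q0, 1) = (q0, 0, R)  ⊢  110[q0]1 (head at position 3)
Step 4: δ(q0, 1) = (q0, 0, R)  ⊢  1100[q0]□ (head at position 4)
Tape after 4 steps (ignoring surrounding blanks): 1100

Final answer: Tape: 1100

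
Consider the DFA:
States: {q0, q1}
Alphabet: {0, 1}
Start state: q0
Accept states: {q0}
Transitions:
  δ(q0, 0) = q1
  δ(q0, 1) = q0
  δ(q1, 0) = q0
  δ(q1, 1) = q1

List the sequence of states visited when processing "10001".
Starting at q0
Read '1': q0 -> q0
Read '0': q0 -> q1
Read '0': q1 -> q0
Read '0': q0 -> q1
Read '1': q1 -> q1

Final answer: q0 -> q0 -> q1 -> q0 -> q1 -> q1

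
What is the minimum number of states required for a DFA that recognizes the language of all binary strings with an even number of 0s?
Language: binary strings with an even number of 0s
Lower bound (Myhill–Nerode): the prefixes ε, 0 are pairwise distinguishable:
  ε vs 0: suffix ε distinguishes them (ε has zero 0s (accepted), 0 has one 0 (rejected))
So any DFA needs at least 2 states.
Upper bound: a DFA with 2 states exists (one state per class above).
Minimum states: 2

Final answer: 2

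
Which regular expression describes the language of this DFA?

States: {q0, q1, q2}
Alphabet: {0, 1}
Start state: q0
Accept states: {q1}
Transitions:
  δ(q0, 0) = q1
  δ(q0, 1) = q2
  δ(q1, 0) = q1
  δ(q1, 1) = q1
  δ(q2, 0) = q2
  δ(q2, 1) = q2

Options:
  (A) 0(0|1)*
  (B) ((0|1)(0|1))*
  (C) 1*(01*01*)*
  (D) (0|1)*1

Testing sample strings against the DFA:
  '01' -> accepted
  '00' -> accepted
  '00100' -> accepted
  '101' -> rejected
Checking each option for a counterexample:
  (A) 0(0|1)*: agrees with the DFA on all strings of length ≤ 4
  (B) ((0|1)(0|1))*: ε is rejected by the DFA but matches the regex → eliminated
  (C) 1*(01*01*)*: ε is rejected by the DFA but matches the regex → eliminated
  (D) (0|1)*1: '0' is accepted by the DFA but does not match the regex → eliminated
Only (A) 0(0|1)* is consistent with the DFA.

Final answer: (A) 0(0|1)*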